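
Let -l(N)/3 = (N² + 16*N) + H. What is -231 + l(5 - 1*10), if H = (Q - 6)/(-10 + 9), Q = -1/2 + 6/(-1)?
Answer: -207/2 ≈ -103.50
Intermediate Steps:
Q = -13/2 (Q = -1*½ + 6*(-1) = -½ - 6 = -13/2 ≈ -6.5000)
H = 25/2 (H = (-13/2 - 6)/(-10 + 9) = -25/2/(-1) = -25/2*(-1) = 25/2 ≈ 12.500)
l(N) = -75/2 - 48*N - 3*N² (l(N) = -3*((N² + 16*N) + 25/2) = -3*(25/2 + N² + 16*N) = -75/2 - 48*N - 3*N²)
-231 + l(5 - 1*10) = -231 + (-75/2 - 48*(5 - 1*10) - 3*(5 - 1*10)²) = -231 + (-75/2 - 48*(5 - 10) - 3*(5 - 10)²) = -231 + (-75/2 - 48*(-5) - 3*(-5)²) = -231 + (-75/2 + 240 - 3*25) = -231 + (-75/2 + 240 - 75) = -231 + 255/2 = -207/2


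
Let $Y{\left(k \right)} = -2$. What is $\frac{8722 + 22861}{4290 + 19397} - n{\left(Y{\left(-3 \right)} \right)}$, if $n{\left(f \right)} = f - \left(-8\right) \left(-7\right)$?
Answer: $\frac{1405429}{23687} \approx 59.333$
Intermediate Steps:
$n{\left(f \right)} = -56 + f$ ($n{\left(f \right)} = f - 56 = -56 + f$)
$\frac{8722 + 22861}{4290 + 19397} - n{\left(Y{\left(-3 \right)} \right)} = \frac{8722 + 22861}{4290 + 19397} - \left(-56 - 2\right) = \frac{31583}{23687} - -58 = 31583 \cdot \frac{1}{23687} + 58 = \frac{31583}{23687} + 58 = \frac{1405429}{23687}$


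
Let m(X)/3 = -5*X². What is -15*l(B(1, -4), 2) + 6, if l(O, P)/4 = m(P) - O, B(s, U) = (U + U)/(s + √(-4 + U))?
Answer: 6*(-521*I + 1202*√2)/(-I + 2*√2) ≈ 3552.7 + 150.85*I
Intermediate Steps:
m(X) = -15*X² (m(X) = 3*(-5*X²) = -15*X²)
B(s, U) = 2*U/(s + √(-4 + U)) (B(s, U) = (2*U)/(s + √(-4 + U)) = 2*U/(s + √(-4 + U)))
l(O, P) = -60*P² - 4*O (l(O, P) = 4*(-15*P² - O) = 4*(-O - 15*P²) = -60*P² - 4*O)
-15*l(B(1, -4), 2) + 6 = -15*(-60*2² - 8*(-4)/(1 + √(-4 - 4))) + 6 = -15*(-60*4 - 8*(-4)/(1 + √(-8))) + 6 = -15*(-240 - 8*(-4)/(1 + 2*I*√2)) + 6 = -15*(-240 - (-32)/(1 + 2*I*√2)) + 6 = -15*(-240 + 32/(1 + 2*I*√2)) + 6 = (3600 - 480/(1 + 2*I*√2)) + 6 = 3606 - 480/(1 + 2*I*√2)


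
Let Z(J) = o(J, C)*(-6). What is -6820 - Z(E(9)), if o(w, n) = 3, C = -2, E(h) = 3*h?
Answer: -6802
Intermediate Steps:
Z(J) = -18 (Z(J) = 3*(-6) = -18)
-6820 - Z(E(9)) = -6820 - 1*(-18) = -6820 + 18 = -6802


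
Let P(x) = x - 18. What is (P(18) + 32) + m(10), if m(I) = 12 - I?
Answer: 34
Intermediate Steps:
P(x) = -18 + x
(P(18) + 32) + m(10) = ((-18 + 18) + 32) + (12 - 1*10) = (0 + 32) + (12 - 10) = 32 + 2 = 34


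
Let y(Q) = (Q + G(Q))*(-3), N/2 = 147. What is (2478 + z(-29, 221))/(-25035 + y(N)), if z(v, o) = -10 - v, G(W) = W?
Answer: -2497/26799 ≈ -0.093175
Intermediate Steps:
N = 294 (N = 2*147 = 294)
y(Q) = -6*Q (y(Q) = (Q + Q)*(-3) = (2*Q)*(-3) = -6*Q)
(2478 + z(-29, 221))/(-25035 + y(N)) = (2478 + (-10 - 1*(-29)))/(-25035 - 6*294) = (2478 + (-10 + 29))/(-25035 - 1764) = (2478 + 19)/(-26799) = 2497*(-1/26799) = -2497/26799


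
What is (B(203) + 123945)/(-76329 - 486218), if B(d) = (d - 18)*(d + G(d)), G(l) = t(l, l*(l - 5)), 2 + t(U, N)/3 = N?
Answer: -22468060/562547 ≈ -39.940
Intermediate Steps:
t(U, N) = -6 + 3*N
G(l) = -6 + 3*l*(-5 + l) (G(l) = -6 + 3*(l*(l - 5)) = -6 + 3*(l*(-5 + l)) = -6 + 3*l*(-5 + l))
B(d) = (-18 + d)*(-6 + d + 3*d*(-5 + d)) (B(d) = (d - 18)*(d + (-6 + 3*d*(-5 + d))) = (-18 + d)*(-6 + d + 3*d*(-5 + d)))
(B(203) + 123945)/(-76329 - 486218) = ((108 - 68*203² + 3*203³ + 246*203) + 123945)/(-76329 - 486218) = ((108 - 68*41209 + 3*8365427 + 49938) + 123945)/(-562547) = ((108 - 2802212 + 25096281 + 49938) + 123945)*(-1/562547) = (22344115 + 123945)*(-1/562547) = 22468060*(-1/562547) = -22468060/562547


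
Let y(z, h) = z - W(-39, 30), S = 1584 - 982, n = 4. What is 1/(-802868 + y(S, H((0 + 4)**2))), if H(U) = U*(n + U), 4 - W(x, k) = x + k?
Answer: -1/802279 ≈ -1.2464e-6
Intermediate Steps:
W(x, k) = 4 - k - x (W(x, k) = 4 - (x + k) = 4 - (k + x) = 4 + (-k - x) = 4 - k - x)
S = 602
H(U) = U*(4 + U)
y(z, h) = -13 + z (y(z, h) = z - (4 - 1*30 - 1*(-39)) = z - (4 - 30 + 39) = z - 1*13 = z - 13 = -13 + z)
1/(-802868 + y(S, H((0 + 4)**2))) = 1/(-802868 + (-13 + 602)) = 1/(-802868 + 589) = 1/(-802279) = -1/802279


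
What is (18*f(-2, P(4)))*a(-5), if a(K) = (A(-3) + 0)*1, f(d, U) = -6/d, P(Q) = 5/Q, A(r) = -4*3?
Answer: -648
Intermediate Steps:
A(r) = -12
a(K) = -12 (a(K) = (-12 + 0)*1 = -12*1 = -12)
(18*f(-2, P(4)))*a(-5) = (18*(-6/(-2)))*(-12) = (18*(-6*(-1/2)))*(-12) = (18*3)*(-12) = 54*(-12) = -648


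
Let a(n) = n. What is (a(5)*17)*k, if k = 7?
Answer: 595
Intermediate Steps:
(a(5)*17)*k = (5*17)*7 = 85*7 = 595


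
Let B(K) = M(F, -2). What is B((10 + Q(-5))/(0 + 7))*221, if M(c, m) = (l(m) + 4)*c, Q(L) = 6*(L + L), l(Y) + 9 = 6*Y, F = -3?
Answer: 11271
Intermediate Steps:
l(Y) = -9 + 6*Y
Q(L) = 12*L (Q(L) = 6*(2*L) = 12*L)
M(c, m) = c*(-5 + 6*m) (M(c, m) = ((-9 + 6*m) + 4)*c = (-5 + 6*m)*c = c*(-5 + 6*m))
B(K) = 51 (B(K) = -3*(-5 + 6*(-2)) = -3*(-5 - 12) = -3*(-17) = 51)
B((10 + Q(-5))/(0 + 7))*221 = 51*221 = 11271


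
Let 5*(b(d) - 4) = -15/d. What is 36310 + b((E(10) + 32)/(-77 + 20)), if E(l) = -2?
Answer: 363197/10 ≈ 36320.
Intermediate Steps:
b(d) = 4 - 3/d (b(d) = 4 + (-15/d)/5 = 4 - 3/d)
36310 + b((E(10) + 32)/(-77 + 20)) = 36310 + (4 - 3*(-77 + 20)/(-2 + 32)) = 36310 + (4 - 3/(30/(-57))) = 36310 + (4 - 3/(30*(-1/57))) = 36310 + (4 - 3/(-10/19)) = 36310 + (4 - 3*(-19/10)) = 36310 + (4 + 57/10) = 36310 + 97/10 = 363197/10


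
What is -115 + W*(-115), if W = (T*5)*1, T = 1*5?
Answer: -2990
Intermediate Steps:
T = 5
W = 25 (W = (5*5)*1 = 25*1 = 25)
-115 + W*(-115) = -115 + 25*(-115) = -115 - 2875 = -2990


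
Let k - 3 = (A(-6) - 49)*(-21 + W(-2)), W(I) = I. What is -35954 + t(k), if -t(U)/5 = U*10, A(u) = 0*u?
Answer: -92454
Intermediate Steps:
A(u) = 0
k = 1130 (k = 3 + (0 - 49)*(-21 - 2) = 3 - 49*(-23) = 3 + 1127 = 1130)
t(U) = -50*U (t(U) = -5*U*10 = -50*U)
-35954 + t(k) = -35954 - 50*1130 = -35954 - 56500 = -92454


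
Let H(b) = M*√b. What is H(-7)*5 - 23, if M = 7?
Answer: -23 + 35*I*√7 ≈ -23.0 + 92.601*I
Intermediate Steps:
H(b) = 7*√b
H(-7)*5 - 23 = (7*√(-7))*5 - 23 = (7*(I*√7))*5 - 23 = (7*I*√7)*5 - 23 = 35*I*√7 - 23 = -23 + 35*I*√7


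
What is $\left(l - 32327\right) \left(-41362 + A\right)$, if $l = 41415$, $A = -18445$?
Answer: $-543526016$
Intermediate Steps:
$\left(l - 32327\right) \left(-41362 + A\right) = \left(41415 - 32327\right) \left(-41362 - 18445\right) = 9088 \left(-59807\right) = -543526016$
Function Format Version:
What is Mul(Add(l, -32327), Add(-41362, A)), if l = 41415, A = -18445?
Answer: -543526016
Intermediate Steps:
Mul(Add(l, -32327), Add(-41362, A)) = Mul(Add(41415, -32327), Add(-41362, -18445)) = Mul(9088, -59807) = -543526016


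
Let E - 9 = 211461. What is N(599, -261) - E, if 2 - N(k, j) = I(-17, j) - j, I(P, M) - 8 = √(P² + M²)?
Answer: -211737 - √68410 ≈ -2.1200e+5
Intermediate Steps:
E = 211470 (E = 9 + 211461 = 211470)
I(P, M) = 8 + √(M² + P²) (I(P, M) = 8 + √(P² + M²) = 8 + √(M² + P²))
N(k, j) = -6 + j - √(289 + j²) (N(k, j) = 2 - ((8 + √(j² + (-17)²)) - j) = 2 - ((8 + √(j² + 289)) - j) = 2 - ((8 + √(289 + j²)) - j) = 2 - (8 + √(289 + j²) - j) = 2 + (-8 + j - √(289 + j²)) = -6 + j - √(289 + j²))
N(599, -261) - E = (-6 - 261 - √(289 + (-261)²)) - 1*211470 = (-6 - 261 - √(289 + 68121)) - 211470 = (-6 - 261 - √68410) - 211470 = (-267 - √68410) - 211470 = -211737 - √68410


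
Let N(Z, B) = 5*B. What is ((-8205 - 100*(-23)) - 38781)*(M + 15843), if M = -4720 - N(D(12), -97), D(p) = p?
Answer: -518715088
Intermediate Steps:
M = -4235 (M = -4720 - 5*(-97) = -4720 - 1*(-485) = -4720 + 485 = -4235)
((-8205 - 100*(-23)) - 38781)*(M + 15843) = ((-8205 - 100*(-23)) - 38781)*(-4235 + 15843) = ((-8205 - 1*(-2300)) - 38781)*11608 = ((-8205 + 2300) - 38781)*11608 = (-5905 - 38781)*11608 = -44686*11608 = -518715088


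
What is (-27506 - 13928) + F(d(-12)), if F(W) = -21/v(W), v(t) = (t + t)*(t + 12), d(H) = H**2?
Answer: -620515591/14976 ≈ -41434.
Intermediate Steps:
v(t) = 2*t*(12 + t) (v(t) = (2*t)*(12 + t) = 2*t*(12 + t))
F(W) = -21/(2*W*(12 + W)) (F(W) = -21*1/(2*W*(12 + W)) = -21/(2*W*(12 + W)))
(-27506 - 13928) + F(d(-12)) = (-27506 - 13928) - 21/(2*((-12)**2)*(12 + (-12)**2)) = -41434 - 21/2/(144*(12 + 144)) = -41434 - 21/2*1/144/156 = -41434 - 21/2*1/144*1/156 = -41434 - 7/14976 = -620515591/14976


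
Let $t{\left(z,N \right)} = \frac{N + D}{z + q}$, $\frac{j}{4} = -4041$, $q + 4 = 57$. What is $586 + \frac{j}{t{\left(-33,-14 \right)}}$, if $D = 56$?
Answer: $- \frac{49778}{7} \approx -7111.1$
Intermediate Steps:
$q = 53$ ($q = -4 + 57 = 53$)
$j = -16164$ ($j = 4 \left(-4041\right) = -16164$)
$t{\left(z,N \right)} = \frac{56 + N}{53 + z}$ ($t{\left(z,N \right)} = \frac{N + 56}{z + 53} = \frac{56 + N}{53 + z}$)
$586 + \frac{j}{t{\left(-33,-14 \right)}} = 586 - \frac{16164}{\frac{1}{53 - 33} \left(56 - 14\right)} = 586 - \frac{16164}{\frac{1}{20} \cdot 42} = 586 - \frac{16164}{\frac{21}{10}} = 586 - \frac{53880}{7} = - \frac{49778}{7}$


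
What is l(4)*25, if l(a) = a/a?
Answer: 25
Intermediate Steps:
l(a) = 1
l(4)*25 = 1*25 = 25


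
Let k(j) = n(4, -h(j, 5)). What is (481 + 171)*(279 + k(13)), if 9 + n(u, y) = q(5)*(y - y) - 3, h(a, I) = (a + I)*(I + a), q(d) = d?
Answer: 174084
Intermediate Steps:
h(a, I) = (I + a)² (h(a, I) = (I + a)*(I + a) = (I + a)²)
n(u, y) = -12 (n(u, y) = -9 + (5*(y - y) - 3) = -9 + (5*0 - 3) = -9 + (0 - 3) = -9 - 3 = -12)
k(j) = -12
(481 + 171)*(279 + k(13)) = (481 + 171)*(279 - 12) = 652*267 = 174084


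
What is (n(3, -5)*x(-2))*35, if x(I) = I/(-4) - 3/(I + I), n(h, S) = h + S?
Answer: -175/2 ≈ -87.500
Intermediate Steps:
n(h, S) = S + h
x(I) = -3/(2*I) - I/4 (x(I) = I*(-1/4) - 3*1/(2*I) = -I/4 - 3/(2*I) = -3/(2*I) - I/4)
(n(3, -5)*x(-2))*35 = ((-5 + 3)*((1/4)*(-6 - 1*(-2)**2)/(-2)))*35 = -(-1)*(-6 - 1*4)/(2*2)*35 = -(-1)*(-6 - 4)/(2*2)*35 = -(-1)*(-10)/(2*2)*35 = -2*5/4*35 = -5/2*35 = -175/2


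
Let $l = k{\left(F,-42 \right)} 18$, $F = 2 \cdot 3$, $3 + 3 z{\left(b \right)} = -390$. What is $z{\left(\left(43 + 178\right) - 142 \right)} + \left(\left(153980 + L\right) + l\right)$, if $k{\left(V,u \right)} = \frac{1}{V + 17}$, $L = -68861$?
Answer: $\frac{1954742}{23} \approx 84989.0$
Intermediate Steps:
$z{\left(b \right)} = -131$ ($z{\left(b \right)} = -1 + \frac{1}{3} \left(-390\right) = -1 - 130 = -131$)
$F = 6$
$k{\left(V,u \right)} = \frac{1}{17 + V}$
$l = \frac{18}{23}$ ($l = \frac{1}{17 + 6} \cdot 18 = \frac{1}{23} \cdot 18 = \frac{18}{23} \approx 0.78261$)
$z{\left(\left(43 + 178\right) - 142 \right)} + \left(\left(153980 + L\right) + l\right) = -131 + \left(\left(153980 - 68861\right) + \frac{18}{23}\right) = -131 + \left(85119 + \frac{18}{23}\right) = -131 + \frac{1957755}{23} = \frac{1954742}{23}$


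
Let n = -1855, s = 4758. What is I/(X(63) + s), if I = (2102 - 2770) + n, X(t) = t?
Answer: -841/1607 ≈ -0.52334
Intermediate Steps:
I = -2523 (I = (2102 - 2770) - 1855 = -668 - 1855 = -2523)
I/(X(63) + s) = -2523/(63 + 4758) = -2523/4821 = -2523*1/4821 = -841/1607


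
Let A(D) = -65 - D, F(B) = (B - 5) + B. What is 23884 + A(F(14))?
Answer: 23796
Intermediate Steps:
F(B) = -5 + 2*B (F(B) = (-5 + B) + B = -5 + 2*B)
23884 + A(F(14)) = 23884 + (-65 - (-5 + 2*14)) = 23884 + (-65 - (-5 + 28)) = 23884 + (-65 - 1*23) = 23884 + (-65 - 23) = 23884 - 88 = 23796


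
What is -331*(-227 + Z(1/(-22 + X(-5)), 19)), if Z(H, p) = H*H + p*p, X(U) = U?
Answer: -32334397/729 ≈ -44354.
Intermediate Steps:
Z(H, p) = H² + p²
-331*(-227 + Z(1/(-22 + X(-5)), 19)) = -331*(-227 + ((1/(-22 - 5))² + 19²)) = -331*(-227 + ((1/(-27))² + 361)) = -331*(-227 + ((-1/27)² + 361)) = -331*(-227 + (1/729 + 361)) = -331*(-227 + 263170/729) = -331*97687/729 = -32334397/729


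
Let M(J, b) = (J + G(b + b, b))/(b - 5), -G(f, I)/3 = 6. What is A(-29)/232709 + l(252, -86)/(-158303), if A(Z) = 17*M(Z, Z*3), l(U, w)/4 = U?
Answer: -21454017727/3389145020084 ≈ -0.0063302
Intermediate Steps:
G(f, I) = -18 (G(f, I) = -3*6 = -18)
l(U, w) = 4*U
M(J, b) = (-18 + J)/(-5 + b) (M(J, b) = (J - 18)/(b - 5) = (-18 + J)/(-5 + b))
A(Z) = 17*(-18 + Z)/(-5 + 3*Z) (A(Z) = 17*((-18 + Z)/(-5 + Z*3)) = 17*((-18 + Z)/(-5 + 3*Z)) = 17*(-18 + Z)/(-5 + 3*Z))
A(-29)/232709 + l(252, -86)/(-158303) = (17*(-18 - 29)/(-5 + 3*(-29)))/232709 + (4*252)/(-158303) = (17*(-47)/(-5 - 87))*(1/232709) + 1008*(-1/158303) = (17*(-47)/(-92))*(1/232709) - 1008/158303 = (17*(-1/92)*(-47))*(1/232709) - 1008/158303 = (799/92)*(1/232709) - 1008/158303 = 799/21409228 - 1008/158303 = -21454017727/3389145020084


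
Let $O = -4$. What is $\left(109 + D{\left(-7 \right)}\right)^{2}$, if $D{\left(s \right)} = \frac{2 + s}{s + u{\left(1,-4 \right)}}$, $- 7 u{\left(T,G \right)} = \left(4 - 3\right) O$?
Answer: $\frac{976144}{81} \approx 12051.0$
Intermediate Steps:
$u{\left(T,G \right)} = \frac{4}{7}$ ($u{\left(T,G \right)} = - \frac{\left(4 - 3\right) \left(-4\right)}{7} = - \frac{1 \left(-4\right)}{7} = \left(- \frac{1}{7}\right) \left(-4\right) = \frac{4}{7}$)
$D{\left(s \right)} = \frac{2 + s}{\frac{4}{7} + s}$ ($D{\left(s \right)} = \frac{2 + s}{s + \frac{4}{7}} = \frac{2 + s}{\frac{4}{7} + s}$)
$\left(109 + D{\left(-7 \right)}\right)^{2} = \left(109 + \frac{7 \left(2 - 7\right)}{4 + 7 \left(-7\right)}\right)^{2} = \left(109 + 7 \frac{1}{4 - 49} \left(-5\right)\right)^{2} = \left(109 + 7 \frac{1}{-45} \left(-5\right)\right)^{2} = \left(109 + 7 \left(- \frac{1}{45}\right) \left(-5\right)\right)^{2} = \left(109 + \frac{7}{9}\right)^{2} = \left(\frac{988}{9}\right)^{2} = \frac{976144}{81}$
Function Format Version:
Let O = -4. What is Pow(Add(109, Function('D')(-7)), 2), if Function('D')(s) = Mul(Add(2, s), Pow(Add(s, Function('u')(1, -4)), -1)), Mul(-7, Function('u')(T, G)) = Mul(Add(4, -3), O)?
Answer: Rational(976144, 81) ≈ 12051.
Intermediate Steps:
Function('u')(T, G) = Rational(4, 7) (Function('u')(T, G) = Mul(Rational(-1, 7), Mul(Add(4, -3), -4)) = Mul(Rational(-1, 7), Mul(1, -4)) = Mul(Rational(-1, 7), -4) = Rational(4, 7))
Function('D')(s) = Mul(Pow(Add(Rational(4, 7), s), -1), Add(2, s)) (Function('D')(s) = Mul(Add(2, s), Pow(Add(s, Rational(4, 7)), -1)) = Mul(Add(2, s), Pow(Add(Rational(4, 7), s), -1)) = Mul(Pow(Add(Rational(4, 7), s), -1), Add(2, s)))
Pow(Add(109, Function('D')(-7)), 2) = Pow(Add(109, Mul(7, Pow(Add(4, Mul(7, -7)), -1), Add(2, -7))), 2) = Pow(Add(109, Mul(7, Pow(Add(4, -49), -1), -5)), 2) = Pow(Add(109, Mul(7, Pow(-45, -1), -5)), 2) = Pow(Add(109, Mul(7, Rational(-1, 45), -5)), 2) = Pow(Add(109, Rational(7, 9)), 2) = Pow(Rational(988, 9), 2) = Rational(976144, 81)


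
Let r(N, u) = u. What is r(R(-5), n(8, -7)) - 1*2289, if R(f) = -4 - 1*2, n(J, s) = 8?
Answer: -2281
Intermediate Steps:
R(f) = -6 (R(f) = -4 - 2 = -6)
r(R(-5), n(8, -7)) - 1*2289 = 8 - 1*2289 = 8 - 2289 = -2281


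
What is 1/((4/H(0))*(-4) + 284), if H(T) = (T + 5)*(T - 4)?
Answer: 5/1424 ≈ 0.0035112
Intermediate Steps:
H(T) = (-4 + T)*(5 + T) (H(T) = (5 + T)*(-4 + T) = (-4 + T)*(5 + T))
1/((4/H(0))*(-4) + 284) = 1/((4/(-20 + 0 + 0**2))*(-4) + 284) = 1/((4/(-20 + 0 + 0))*(-4) + 284) = 1/((4/(-20))*(-4) + 284) = 1/((4*(-1/20))*(-4) + 284) = 1/(-1/5*(-4) + 284) = 1/(4/5 + 284) = 1/(1424/5) = 5/1424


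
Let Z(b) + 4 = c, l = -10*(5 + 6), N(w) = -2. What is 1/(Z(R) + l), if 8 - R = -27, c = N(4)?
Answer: -1/116 ≈ -0.0086207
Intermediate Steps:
c = -2
l = -110 (l = -10*11 = -110)
R = 35 (R = 8 - 1*(-27) = 8 + 27 = 35)
Z(b) = -6 (Z(b) = -4 - 2 = -6)
1/(Z(R) + l) = 1/(-6 - 110) = 1/(-116) = -1/116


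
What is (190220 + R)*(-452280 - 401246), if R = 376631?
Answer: -483822066626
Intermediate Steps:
(190220 + R)*(-452280 - 401246) = (190220 + 376631)*(-452280 - 401246) = 566851*(-853526) = -483822066626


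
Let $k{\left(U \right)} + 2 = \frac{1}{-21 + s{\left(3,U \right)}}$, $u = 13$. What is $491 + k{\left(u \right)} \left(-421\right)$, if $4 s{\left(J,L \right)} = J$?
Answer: $\frac{109657}{81} \approx 1353.8$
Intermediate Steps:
$s{\left(J,L \right)} = \frac{J}{4}$
$k{\left(U \right)} = - \frac{166}{81}$ ($k{\left(U \right)} = -2 + \frac{1}{-21 + \frac{1}{4} \cdot 3} = -2 + \frac{1}{-21 + \frac{3}{4}} = -2 + \frac{1}{- \frac{81}{4}} = -2 - \frac{4}{81} = - \frac{166}{81}$)
$491 + k{\left(u \right)} \left(-421\right) = 491 - - \frac{69886}{81} = 491 + \frac{69886}{81} = \frac{109657}{81}$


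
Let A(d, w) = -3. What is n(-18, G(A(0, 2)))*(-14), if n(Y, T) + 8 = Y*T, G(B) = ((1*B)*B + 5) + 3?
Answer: 4396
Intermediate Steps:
G(B) = 8 + B² (G(B) = (B*B + 5) + 3 = (B² + 5) + 3 = (5 + B²) + 3 = 8 + B²)
n(Y, T) = -8 + T*Y (n(Y, T) = -8 + Y*T = -8 + T*Y)
n(-18, G(A(0, 2)))*(-14) = (-8 + (8 + (-3)²)*(-18))*(-14) = (-8 + (8 + 9)*(-18))*(-14) = (-8 + 17*(-18))*(-14) = (-8 - 306)*(-14) = -314*(-14) = 4396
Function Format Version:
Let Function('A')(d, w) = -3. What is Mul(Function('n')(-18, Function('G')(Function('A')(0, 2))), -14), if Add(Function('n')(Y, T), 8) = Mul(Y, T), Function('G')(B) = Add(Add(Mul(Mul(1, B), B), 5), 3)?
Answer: 4396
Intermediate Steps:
Function('G')(B) = Add(8, Pow(B, 2)) (Function('G')(B) = Add(Add(Mul(B, B), 5), 3) = Add(Add(Pow(B, 2), 5), 3) = Add(Add(5, Pow(B, 2)), 3) = Add(8, Pow(B, 2)))
Function('n')(Y, T) = Add(-8, Mul(T, Y)) (Function('n')(Y, T) = Add(-8, Mul(Y, T)) = Add(-8, Mul(T, Y)))
Mul(Function('n')(-18, Function('G')(Function('A')(0, 2))), -14) = Mul(Add(-8, Mul(Add(8, Pow(-3, 2)), -18)), -14) = Mul(Add(-8, Mul(Add(8, 9), -18)), -14) = Mul(Add(-8, Mul(17, -18)), -14) = Mul(Add(-8, -306), -14) = Mul(-314, -14) = 4396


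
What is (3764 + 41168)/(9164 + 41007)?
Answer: 44932/50171 ≈ 0.89558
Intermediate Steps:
(3764 + 41168)/(9164 + 41007) = 44932/50171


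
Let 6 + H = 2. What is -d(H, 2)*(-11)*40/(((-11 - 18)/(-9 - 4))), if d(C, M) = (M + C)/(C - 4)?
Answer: 1430/29 ≈ 49.310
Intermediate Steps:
H = -4 (H = -6 + 2 = -4)
d(C, M) = (C + M)/(-4 + C)
-d(H, 2)*(-11)*40/(((-11 - 18)/(-9 - 4))) = -((-4 + 2)/(-4 - 4))*(-11)*40/(((-11 - 18)/(-9 - 4))) = -(-2/(-8))*(-11)*40/((-29/(-13))) = --⅛*(-2)*(-11)*40/((-29*(-1/13))) = -(¼)*(-11)*40/(29/13) = -(-11)*40*(13/29)/4 = -(-11)*520/(4*29) = -1*(-1430/29) = 1430/29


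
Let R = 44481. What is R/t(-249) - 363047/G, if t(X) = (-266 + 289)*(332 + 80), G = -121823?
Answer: 8859042235/1154394748 ≈ 7.6742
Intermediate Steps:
t(X) = 9476 (t(X) = 23*412 = 9476)
R/t(-249) - 363047/G = 44481/9476 - 363047/(-121823) = 44481*(1/9476) - 363047*(-1/121823) = 44481/9476 + 363047/121823 = 8859042235/1154394748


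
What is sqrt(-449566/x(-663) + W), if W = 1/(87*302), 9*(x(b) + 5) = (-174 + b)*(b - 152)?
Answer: I*sqrt(34794313679153490)/76588710 ≈ 2.4355*I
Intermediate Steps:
x(b) = -5 + (-174 + b)*(-152 + b)/9 (x(b) = -5 + ((-174 + b)*(b - 152))/9 = -5 + ((-174 + b)*(-152 + b))/9 = -5 + (-174 + b)*(-152 + b)/9)
W = 1/26274 ≈ 3.8060e-5
sqrt(-449566/x(-663) + W) = sqrt(-449566/(8801/3 - 326/9*(-663) + (1/9)*(-663)**2) + 1/26274) = sqrt(-449566/(8801/3 + 72046/3 + (1/9)*439569) + 1/26274) = sqrt(-449566/(8801/3 + 72046/3 + 48841) + 1/26274) = sqrt(-449566/75790 + 1/26274) = sqrt(-449566*1/75790 + 1/26274) = sqrt(-17291/2915 + 1/26274) = sqrt(-454300819/76588710) = I*sqrt(34794313679153490)/76588710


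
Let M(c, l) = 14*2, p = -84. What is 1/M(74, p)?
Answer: 1/28 ≈ 0.035714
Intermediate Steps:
M(c, l) = 28
1/M(74, p) = 1/28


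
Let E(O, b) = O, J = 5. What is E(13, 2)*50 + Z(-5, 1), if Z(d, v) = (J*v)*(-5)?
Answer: 625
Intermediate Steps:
Z(d, v) = -25*v (Z(d, v) = (5*v)*(-5) = -25*v)
E(13, 2)*50 + Z(-5, 1) = 13*50 - 25*1 = 650 - 25 = 625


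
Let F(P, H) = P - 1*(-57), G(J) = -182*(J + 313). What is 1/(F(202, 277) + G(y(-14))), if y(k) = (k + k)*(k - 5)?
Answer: -1/153531 ≈ -6.5133e-6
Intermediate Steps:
y(k) = 2*k*(-5 + k) (y(k) = (2*k)*(-5 + k) = 2*k*(-5 + k))
G(J) = -56966 - 182*J (G(J) = -182*(313 + J) = -56966 - 182*J)
F(P, H) = 57 + P (F(P, H) = P + 57 = 57 + P)
1/(F(202, 277) + G(y(-14))) = 1/((57 + 202) + (-56966 - 364*(-14)*(-5 - 14))) = 1/(259 + (-56966 - 364*(-14)*(-19))) = 1/(259 + (-56966 - 182*532)) = 1/(259 + (-56966 - 96824)) = 1/(259 - 153790) = 1/(-153531) = -1/153531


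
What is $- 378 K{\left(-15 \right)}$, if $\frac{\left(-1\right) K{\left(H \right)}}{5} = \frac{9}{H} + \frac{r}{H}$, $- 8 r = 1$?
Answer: $- \frac{4473}{4} \approx -1118.3$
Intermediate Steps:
$r = - \frac{1}{8}$ ($r = \left(- \frac{1}{8}\right) 1 = - \frac{1}{8} \approx -0.125$)
$K{\left(H \right)} = - \frac{355}{8 H}$ ($K{\left(H \right)} = - 5 \left(\frac{9}{H} - \frac{1}{8 H}\right) = - 5 \frac{71}{8 H} = - \frac{355}{8 H}$)
$- 378 K{\left(-15 \right)} = - 378 \left(- \frac{355}{8 \left(-15\right)}\right) = - 378 \left(\left(- \frac{355}{8}\right) \left(- \frac{1}{15}\right)\right) = \left(-378\right) \frac{71}{24} = - \frac{4473}{4}$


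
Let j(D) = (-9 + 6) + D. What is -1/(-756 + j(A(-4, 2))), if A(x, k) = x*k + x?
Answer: 1/771 ≈ 0.0012970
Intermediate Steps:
A(x, k) = x + k*x (A(x, k) = k*x + x = x + k*x)
j(D) = -3 + D
-1/(-756 + j(A(-4, 2))) = -1/(-756 + (-3 - 4*(1 + 2))) = -1/(-756 + (-3 - 4*3)) = -1/(-756 + (-3 - 12)) = -1/(-756 - 15) = -1/(-771) = -1*(-1/771) = 1/771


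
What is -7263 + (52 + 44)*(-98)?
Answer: -16671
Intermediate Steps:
-7263 + (52 + 44)*(-98) = -7263 + 96*(-98) = -7263 - 9408 = -16671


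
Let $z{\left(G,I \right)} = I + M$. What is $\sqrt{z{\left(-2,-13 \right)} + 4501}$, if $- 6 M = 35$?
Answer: $\frac{\sqrt{161358}}{6} \approx 66.949$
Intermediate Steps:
$M = - \frac{35}{6}$ ($M = \left(- \frac{1}{6}\right) 35 = - \frac{35}{6} \approx -5.8333$)
$z{\left(G,I \right)} = - \frac{35}{6} + I$ ($z{\left(G,I \right)} = I - \frac{35}{6} = - \frac{35}{6} + I$)
$\sqrt{z{\left(-2,-13 \right)} + 4501} = \sqrt{\left(- \frac{35}{6} - 13\right) + 4501} = \sqrt{- \frac{113}{6} + 4501} = \sqrt{\frac{26893}{6}} = \frac{\sqrt{161358}}{6}$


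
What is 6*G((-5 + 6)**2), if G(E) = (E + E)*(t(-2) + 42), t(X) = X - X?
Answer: 504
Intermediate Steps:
t(X) = 0
G(E) = 84*E (G(E) = (E + E)*(0 + 42) = (2*E)*42 = 84*E)
6*G((-5 + 6)**2) = 6*(84*(-5 + 6)**2) = 6*(84*1**2) = 6*(84*1) = 6*84 = 504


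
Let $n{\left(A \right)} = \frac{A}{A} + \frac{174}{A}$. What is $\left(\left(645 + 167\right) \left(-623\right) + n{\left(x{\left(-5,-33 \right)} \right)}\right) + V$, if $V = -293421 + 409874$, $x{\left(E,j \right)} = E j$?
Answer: $- \frac{21418152}{55} \approx -3.8942 \cdot 10^{5}$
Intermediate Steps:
$V = 116453$
$n{\left(A \right)} = 1 + \frac{174}{A}$
$\left(\left(645 + 167\right) \left(-623\right) + n{\left(x{\left(-5,-33 \right)} \right)}\right) + V = \left(\left(645 + 167\right) \left(-623\right) + \frac{174 - -165}{\left(-5\right) \left(-33\right)}\right) + 116453 = \left(812 \left(-623\right) + \frac{174 + 165}{165}\right) + 116453 = \left(-505876 + \frac{1}{165} \cdot 339\right) + 116453 = \left(-505876 + \frac{113}{55}\right) + 116453 = - \frac{27823067}{55} + 116453 = - \frac{21418152}{55}$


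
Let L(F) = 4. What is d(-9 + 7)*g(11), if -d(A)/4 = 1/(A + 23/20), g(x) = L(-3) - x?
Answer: -560/17 ≈ -32.941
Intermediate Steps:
g(x) = 4 - x
d(A) = -4/(23/20 + A) (d(A) = -4/(A + 23/20) = -4/(23/20 + A))
d(-9 + 7)*g(11) = (-80/(23 + 20*(-9 + 7)))*(4 - 1*11) = (-80/(23 + 20*(-2)))*(4 - 11) = -80/(23 - 40)*(-7) = -80/(-17)*(-7) = -80*(-1/17)*(-7) = (80/17)*(-7) = -560/17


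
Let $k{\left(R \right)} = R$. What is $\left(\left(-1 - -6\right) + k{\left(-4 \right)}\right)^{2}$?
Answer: $1$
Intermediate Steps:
$\left(\left(-1 - -6\right) + k{\left(-4 \right)}\right)^{2} = \left(\left(-1 - -6\right) - 4\right)^{2} = \left(\left(-1 + 6\right) - 4\right)^{2} = \left(5 - 4\right)^{2} = 1^{2} = 1$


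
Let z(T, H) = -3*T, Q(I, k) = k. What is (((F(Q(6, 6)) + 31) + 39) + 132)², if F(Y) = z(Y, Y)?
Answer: 33856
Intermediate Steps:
F(Y) = -3*Y
(((F(Q(6, 6)) + 31) + 39) + 132)² = (((-3*6 + 31) + 39) + 132)² = (((-18 + 31) + 39) + 132)² = ((13 + 39) + 132)² = (52 + 132)² = 184² = 33856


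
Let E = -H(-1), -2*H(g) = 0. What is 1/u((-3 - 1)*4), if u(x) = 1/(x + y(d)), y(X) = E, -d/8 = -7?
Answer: -16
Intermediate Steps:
d = 56 (d = -8*(-7) = 56)
H(g) = 0 (H(g) = -1/2*0 = 0)
E = 0 (E = -1*0 = 0)
y(X) = 0
u(x) = 1/x (u(x) = 1/(x + 0) = 1/x)
1/u((-3 - 1)*4) = 1/(1/((-3 - 1)*4)) = 1/(1/(-4*4)) = 1/(1/(-16)) = 1/(-1/16) = -16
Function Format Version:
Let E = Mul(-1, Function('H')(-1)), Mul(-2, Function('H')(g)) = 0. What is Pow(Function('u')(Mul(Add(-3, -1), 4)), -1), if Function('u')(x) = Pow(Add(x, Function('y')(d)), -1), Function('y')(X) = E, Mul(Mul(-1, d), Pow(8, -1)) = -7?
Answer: -16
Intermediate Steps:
d = 56 (d = Mul(-8, -7) = 56)
Function('H')(g) = 0 (Function('H')(g) = Mul(Rational(-1, 2), 0) = 0)
E = 0 (E = Mul(-1, 0) = 0)
Function('y')(X) = 0
Function('u')(x) = Pow(x, -1) (Function('u')(x) = Pow(Add(x, 0), -1) = Pow(x, -1))
Pow(Function('u')(Mul(Add(-3, -1), 4)), -1) = Pow(Pow(Mul(Add(-3, -1), 4), -1), -1) = Pow(Pow(Mul(-4, 4), -1), -1) = Pow(Pow(-16, -1), -1) = Pow(Rational(-1, 16), -1) = -16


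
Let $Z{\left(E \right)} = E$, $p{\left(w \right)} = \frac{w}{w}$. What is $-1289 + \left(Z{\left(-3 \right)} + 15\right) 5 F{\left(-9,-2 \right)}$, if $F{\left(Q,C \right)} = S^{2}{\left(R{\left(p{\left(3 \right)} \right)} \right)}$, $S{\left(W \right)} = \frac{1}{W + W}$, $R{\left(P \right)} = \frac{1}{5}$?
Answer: $-914$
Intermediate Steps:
$p{\left(w \right)} = 1$
$R{\left(P \right)} = \frac{1}{5}$
$S{\left(W \right)} = \frac{1}{2 W}$
$F{\left(Q,C \right)} = \frac{25}{4}$ ($F{\left(Q,C \right)} = \left(\frac{\frac{1}{\frac{1}{5}}}{2}\right)^{2} = \left(\frac{1}{2} \cdot 5\right)^{2} = \left(\frac{5}{2}\right)^{2} = \frac{25}{4}$)
$-1289 + \left(Z{\left(-3 \right)} + 15\right) 5 F{\left(-9,-2 \right)} = -1289 + \left(-3 + 15\right) 5 \cdot \frac{25}{4} = -1289 + 12 \cdot 5 \cdot \frac{25}{4} = -1289 + 60 \cdot \frac{25}{4} = -1289 + 375 = -914$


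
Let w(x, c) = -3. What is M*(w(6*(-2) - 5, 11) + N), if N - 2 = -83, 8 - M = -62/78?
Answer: -9604/13 ≈ -738.77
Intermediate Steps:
M = 343/39 (M = 8 - (-62)/78 = 8 - 1*(-31/39) = 8 + 31/39 = 343/39 ≈ 8.7949)
N = -81 (N = 2 - 83 = -81)
M*(w(6*(-2) - 5, 11) + N) = 343*(-3 - 81)/39 = (343/39)*(-84) = -9604/13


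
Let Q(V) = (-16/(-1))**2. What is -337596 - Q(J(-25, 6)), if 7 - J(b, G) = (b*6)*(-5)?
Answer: -337852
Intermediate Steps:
J(b, G) = 7 + 30*b (J(b, G) = 7 - b*6*(-5) = 7 - 6*b*(-5) = 7 - (-30)*b = 7 + 30*b)
Q(V) = 256 (Q(V) = (-16*(-1))**2 = 16**2 = 256)
-337596 - Q(J(-25, 6)) = -337596 - 1*256 = -337596 - 256 = -337852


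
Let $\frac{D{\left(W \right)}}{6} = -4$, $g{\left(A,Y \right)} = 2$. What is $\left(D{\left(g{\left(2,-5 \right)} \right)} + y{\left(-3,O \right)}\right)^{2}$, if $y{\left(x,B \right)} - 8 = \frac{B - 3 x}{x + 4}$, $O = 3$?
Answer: $16$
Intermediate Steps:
$D{\left(W \right)} = -24$ ($D{\left(W \right)} = 6 \left(-4\right) = -24$)
$y{\left(x,B \right)} = 8 + \frac{B - 3 x}{4 + x}$ ($y{\left(x,B \right)} = 8 + \frac{B - 3 x}{x + 4} = 8 + \frac{B - 3 x}{4 + x}$)
$\left(D{\left(g{\left(2,-5 \right)} \right)} + y{\left(-3,O \right)}\right)^{2} = \left(-24 + \frac{32 + 3 + 5 \left(-3\right)}{4 - 3}\right)^{2} = \left(-24 + \frac{32 + 3 - 15}{1}\right)^{2} = \left(-24 + 1 \cdot 20\right)^{2} = \left(-24 + 20\right)^{2} = \left(-4\right)^{2} = 16$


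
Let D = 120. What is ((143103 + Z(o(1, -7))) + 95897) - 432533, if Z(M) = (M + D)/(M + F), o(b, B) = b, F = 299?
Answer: -58059779/300 ≈ -1.9353e+5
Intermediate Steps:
Z(M) = (120 + M)/(299 + M) (Z(M) = (M + 120)/(M + 299) = (120 + M)/(299 + M))
((143103 + Z(o(1, -7))) + 95897) - 432533 = ((143103 + (120 + 1)/(299 + 1)) + 95897) - 432533 = ((143103 + 121/300) + 95897) - 432533 = (42931021/300 + 95897) - 432533 = 71700121/300 - 432533 = -58059779/300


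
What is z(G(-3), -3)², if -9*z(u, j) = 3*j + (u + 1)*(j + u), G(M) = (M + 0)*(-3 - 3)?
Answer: 8464/9 ≈ 940.44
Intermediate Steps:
G(M) = -6*M (G(M) = M*(-6) = -6*M)
z(u, j) = -j/3 - (1 + u)*(j + u)/9 (z(u, j) = -(3*j + (u + 1)*(j + u))/9 = -(3*j + (1 + u)*(j + u))/9 = -j/3 - (1 + u)*(j + u)/9)
z(G(-3), -3)² = (-4/9*(-3) - (-2)*(-3)/3 - (-6*(-3))²/9 - ⅑*(-3)*(-6*(-3)))² = (4/3 - ⅑*18 - ⅑*18² - ⅑*(-3)*18)² = (4/3 - 2 - ⅑*324 + 6)² = (4/3 - 2 - 36 + 6)² = (-92/3)² = 8464/9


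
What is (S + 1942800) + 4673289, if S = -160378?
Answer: 6455711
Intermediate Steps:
(S + 1942800) + 4673289 = (-160378 + 1942800) + 4673289 = 1782422 + 4673289 = 6455711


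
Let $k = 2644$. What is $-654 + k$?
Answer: $1990$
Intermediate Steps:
$-654 + k = -654 + 2644 = 1990$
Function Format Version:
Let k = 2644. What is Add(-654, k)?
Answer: 1990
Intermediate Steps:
Add(-654, k) = Add(-654, 2644) = 1990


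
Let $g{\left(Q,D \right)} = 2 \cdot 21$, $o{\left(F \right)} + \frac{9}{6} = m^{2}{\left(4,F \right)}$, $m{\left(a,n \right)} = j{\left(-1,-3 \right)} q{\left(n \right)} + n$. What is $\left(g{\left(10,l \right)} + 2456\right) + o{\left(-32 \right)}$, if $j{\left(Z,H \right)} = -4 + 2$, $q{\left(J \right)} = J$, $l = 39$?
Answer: $\frac{7041}{2} \approx 3520.5$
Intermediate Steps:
$j{\left(Z,H \right)} = -2$
$m{\left(a,n \right)} = - n$ ($m{\left(a,n \right)} = - 2 n + n = - n$)
$o{\left(F \right)} = - \frac{3}{2} + F^{2}$ ($o{\left(F \right)} = - \frac{3}{2} + \left(- F\right)^{2} = - \frac{3}{2} + F^{2}$)
$g{\left(Q,D \right)} = 42$
$\left(g{\left(10,l \right)} + 2456\right) + o{\left(-32 \right)} = \left(42 + 2456\right) - \left(\frac{3}{2} - \left(-32\right)^{2}\right) = 2498 + \left(- \frac{3}{2} + 1024\right) = 2498 + \frac{2045}{2} = \frac{7041}{2}$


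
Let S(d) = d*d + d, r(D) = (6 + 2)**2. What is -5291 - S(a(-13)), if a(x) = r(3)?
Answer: -9451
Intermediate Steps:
r(D) = 64 (r(D) = 8**2 = 64)
a(x) = 64
S(d) = d + d**2 (S(d) = d**2 + d = d + d**2)
-5291 - S(a(-13)) = -5291 - 64*(1 + 64) = -5291 - 64*65 = -5291 - 1*4160 = -5291 - 4160 = -9451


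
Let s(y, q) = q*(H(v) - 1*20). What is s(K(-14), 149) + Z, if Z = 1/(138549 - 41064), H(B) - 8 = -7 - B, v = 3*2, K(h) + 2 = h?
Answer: -363131624/97485 ≈ -3725.0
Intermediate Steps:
K(h) = -2 + h
v = 6
H(B) = 1 - B (H(B) = 8 + (-7 - B) = 1 - B)
Z = 1/97485 ≈ 1.0258e-5
s(y, q) = -25*q (s(y, q) = q*((1 - 1*6) - 1*20) = q*((1 - 6) - 20) = q*(-5 - 20) = q*(-25) = -25*q)
s(K(-14), 149) + Z = -25*149 + 1/97485 = -3725 + 1/97485 = -363131624/97485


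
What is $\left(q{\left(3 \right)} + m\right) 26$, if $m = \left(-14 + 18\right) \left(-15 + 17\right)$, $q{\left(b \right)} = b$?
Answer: $286$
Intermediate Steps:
$m = 8$ ($m = 4 \cdot 2 = 8$)
$\left(q{\left(3 \right)} + m\right) 26 = \left(3 + 8\right) 26 = 11 \cdot 26 = 286$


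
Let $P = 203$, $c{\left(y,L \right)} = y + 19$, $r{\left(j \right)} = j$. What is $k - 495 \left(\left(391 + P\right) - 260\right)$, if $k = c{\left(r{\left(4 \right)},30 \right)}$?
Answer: $-165307$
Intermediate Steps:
$c{\left(y,L \right)} = 19 + y$
$k = 23$ ($k = 19 + 4 = 23$)
$k - 495 \left(\left(391 + P\right) - 260\right) = 23 - 495 \left(\left(391 + 203\right) - 260\right) = 23 - 495 \left(594 - 260\right) = 23 - 165330 = -165307$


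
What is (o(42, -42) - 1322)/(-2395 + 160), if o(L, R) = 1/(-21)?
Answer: 27763/46935 ≈ 0.59152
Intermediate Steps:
o(L, R) = -1/21
(o(42, -42) - 1322)/(-2395 + 160) = (-1/21 - 1322)/(-2395 + 160) = -27763/21/(-2235) = -27763/21*(-1/2235) = 27763/46935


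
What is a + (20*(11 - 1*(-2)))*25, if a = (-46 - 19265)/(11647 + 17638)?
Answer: 190333189/29285 ≈ 6499.3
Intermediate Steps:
a = -19311/29285 ≈ -0.65942
a + (20*(11 - 1*(-2)))*25 = -19311/29285 + (20*(11 - 1*(-2)))*25 = -19311/29285 + (20*(11 + 2))*25 = -19311/29285 + (20*13)*25 = -19311/29285 + 260*25 = -19311/29285 + 6500 = 190333189/29285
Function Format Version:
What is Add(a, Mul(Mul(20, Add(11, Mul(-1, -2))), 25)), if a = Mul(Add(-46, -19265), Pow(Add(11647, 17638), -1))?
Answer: Rational(190333189, 29285) ≈ 6499.3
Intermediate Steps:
a = Rational(-19311, 29285) (a = Mul(-19311, Pow(29285, -1)) = Mul(-19311, Rational(1, 29285)) = Rational(-19311, 29285) ≈ -0.65942)
Add(a, Mul(Mul(20, Add(11, Mul(-1, -2))), 25)) = Add(Rational(-19311, 29285), Mul(Mul(20, Add(11, Mul(-1, -2))), 25)) = Add(Rational(-19311, 29285), Mul(Mul(20, Add(11, 2)), 25)) = Add(Rational(-19311, 29285), Mul(Mul(20, 13), 25)) = Add(Rational(-19311, 29285), Mul(260, 25)) = Add(Rational(-19311, 29285), 6500) = Rational(190333189, 29285)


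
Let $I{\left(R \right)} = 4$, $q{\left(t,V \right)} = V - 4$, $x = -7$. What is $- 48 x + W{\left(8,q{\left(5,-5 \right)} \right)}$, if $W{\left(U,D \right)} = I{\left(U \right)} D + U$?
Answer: $308$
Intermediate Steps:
$q{\left(t,V \right)} = -4 + V$
$W{\left(U,D \right)} = U + 4 D$ ($W{\left(U,D \right)} = 4 D + U = U + 4 D$)
$- 48 x + W{\left(8,q{\left(5,-5 \right)} \right)} = \left(-48\right) \left(-7\right) + \left(8 + 4 \left(-4 - 5\right)\right) = 336 + \left(8 + 4 \left(-9\right)\right) = 336 + \left(8 - 36\right) = 336 - 28 = 308$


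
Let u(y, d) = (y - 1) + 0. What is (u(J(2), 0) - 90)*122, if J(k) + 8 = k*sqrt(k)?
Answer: -12078 + 244*sqrt(2) ≈ -11733.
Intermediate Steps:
J(k) = -8 + k**(3/2) (J(k) = -8 + k*sqrt(k) = -8 + k**(3/2))
u(y, d) = -1 + y (u(y, d) = (-1 + y) + 0 = -1 + y)
(u(J(2), 0) - 90)*122 = ((-1 + (-8 + 2**(3/2))) - 90)*122 = ((-1 + (-8 + 2*sqrt(2))) - 90)*122 = ((-9 + 2*sqrt(2)) - 90)*122 = (-99 + 2*sqrt(2))*122 = -12078 + 244*sqrt(2)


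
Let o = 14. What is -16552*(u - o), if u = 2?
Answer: 198624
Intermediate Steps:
-16552*(u - o) = -16552*(2 - 1*14) = -16552*(2 - 14) = -16552*(-12) = 198624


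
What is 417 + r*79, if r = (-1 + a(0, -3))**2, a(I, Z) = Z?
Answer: 1681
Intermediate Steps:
r = 16 (r = (-1 - 3)**2 = (-4)**2 = 16)
417 + r*79 = 417 + 16*79 = 417 + 1264 = 1681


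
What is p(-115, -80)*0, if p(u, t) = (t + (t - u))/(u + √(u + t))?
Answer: 0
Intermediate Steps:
p(u, t) = (-u + 2*t)/(u + √(t + u))
p(-115, -80)*0 = ((-1*(-115) + 2*(-80))/(-115 + √(-80 - 115)))*0 = ((115 - 160)/(-115 + √(-195)))*0 = (-45/(-115 + I*√195))*0 = -45/(-115 + I*√195)*0 = 0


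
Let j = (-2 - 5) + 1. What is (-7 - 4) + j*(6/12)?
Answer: -14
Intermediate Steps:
j = -6 (j = -7 + 1 = -6)
(-7 - 4) + j*(6/12) = (-7 - 4) - 36/12 = -11 - 36/12 = -11 - 6*1/2 = -11 - 3 = -14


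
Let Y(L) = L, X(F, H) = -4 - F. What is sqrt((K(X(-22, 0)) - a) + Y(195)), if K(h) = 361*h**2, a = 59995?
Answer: 2*sqrt(14291) ≈ 239.09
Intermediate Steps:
sqrt((K(X(-22, 0)) - a) + Y(195)) = sqrt((361*(-4 - 1*(-22))**2 - 1*59995) + 195) = sqrt((361*(-4 + 22)**2 - 59995) + 195) = sqrt((361*18**2 - 59995) + 195) = sqrt((361*324 - 59995) + 195) = sqrt((116964 - 59995) + 195) = sqrt(56969 + 195) = sqrt(57164) = 2*sqrt(14291)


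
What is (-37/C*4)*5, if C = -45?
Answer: 148/9 ≈ 16.444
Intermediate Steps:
(-37/C*4)*5 = (-37/(-45)*4)*5 = (-37*(-1/45)*4)*5 = ((37/45)*4)*5 = (148/45)*5 = 148/9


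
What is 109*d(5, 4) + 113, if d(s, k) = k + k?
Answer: 985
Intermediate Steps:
d(s, k) = 2*k
109*d(5, 4) + 113 = 109*(2*4) + 113 = 109*8 + 113 = 872 + 113 = 985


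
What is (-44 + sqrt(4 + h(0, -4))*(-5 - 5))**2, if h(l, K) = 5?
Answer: 5476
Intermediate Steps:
(-44 + sqrt(4 + h(0, -4))*(-5 - 5))**2 = (-44 + sqrt(4 + 5)*(-5 - 5))**2 = (-44 + sqrt(9)*(-10))**2 = (-44 + 3*(-10))**2 = (-44 - 30)**2 = (-74)**2 = 5476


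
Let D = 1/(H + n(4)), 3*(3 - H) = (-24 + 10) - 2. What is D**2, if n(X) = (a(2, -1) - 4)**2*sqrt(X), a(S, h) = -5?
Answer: 9/261121 ≈ 3.4467e-5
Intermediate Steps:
H = 25/3 (H = 3 - ((-24 + 10) - 2)/3 = 3 - (-14 - 2)/3 = 3 - 1/3*(-16) = 3 + 16/3 = 25/3 ≈ 8.3333)
n(X) = 81*sqrt(X) (n(X) = (-5 - 4)**2*sqrt(X) = (-9)**2*sqrt(X) = 81*sqrt(X))
D = 3/511 (D = 1/(25/3 + 81*sqrt(4)) = 1/(25/3 + 81*2) = 1/(25/3 + 162) = 1/(511/3) = 3/511 ≈ 0.0058708)
D**2 = (3/511)**2 = 9/261121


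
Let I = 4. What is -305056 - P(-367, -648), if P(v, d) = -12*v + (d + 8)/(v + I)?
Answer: -112334620/363 ≈ -3.0946e+5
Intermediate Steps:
P(v, d) = -12*v + (8 + d)/(4 + v) (P(v, d) = -12*v + (d + 8)/(v + 4) = -12*v + (8 + d)/(4 + v))
-305056 - P(-367, -648) = -305056 - (8 - 648 - 48*(-367) - 12*(-367)²)/(4 - 367) = -305056 - (8 - 648 + 17616 - 12*134689)/(-363) = -305056 - (-1)*(8 - 648 + 17616 - 1616268)/363 = -305056 - (-1)*(-1599292)/363 = -305056 - 1*1599292/363 = -305056 - 1599292/363 = -112334620/363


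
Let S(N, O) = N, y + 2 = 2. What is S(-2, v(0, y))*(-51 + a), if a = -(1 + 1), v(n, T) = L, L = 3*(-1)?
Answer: 106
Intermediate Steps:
y = 0 (y = -2 + 2 = 0)
L = -3
v(n, T) = -3
a = -2 (a = -1*2 = -2)
S(-2, v(0, y))*(-51 + a) = -2*(-51 - 2) = -2*(-53) = 106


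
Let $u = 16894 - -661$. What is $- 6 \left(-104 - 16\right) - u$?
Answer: $-16835$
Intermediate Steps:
$u = 17555$ ($u = 16894 + 661 = 17555$)
$- 6 \left(-104 - 16\right) - u = - 6 \left(-104 - 16\right) - 17555 = \left(-6\right) \left(-120\right) - 17555 = 720 - 17555 = -16835$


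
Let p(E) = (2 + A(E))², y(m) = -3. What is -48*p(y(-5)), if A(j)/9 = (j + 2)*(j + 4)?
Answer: -2352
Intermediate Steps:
A(j) = 9*(2 + j)*(4 + j) (A(j) = 9*((j + 2)*(j + 4)) = 9*((2 + j)*(4 + j)) = 9*(2 + j)*(4 + j))
p(E) = (74 + 9*E² + 54*E)² (p(E) = (2 + (72 + 9*E² + 54*E))² = (74 + 9*E² + 54*E)²)
-48*p(y(-5)) = -48*(74 + 9*(-3)² + 54*(-3))² = -48*(74 + 9*9 - 162)² = -48*(74 + 81 - 162)² = -48*(-7)² = -48*49 = -2352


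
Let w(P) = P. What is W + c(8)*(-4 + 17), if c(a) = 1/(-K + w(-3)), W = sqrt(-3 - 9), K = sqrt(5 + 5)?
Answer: 39 - 13*sqrt(10) + 2*I*sqrt(3) ≈ -2.1096 + 3.4641*I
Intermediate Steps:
K = sqrt(10) ≈ 3.1623
W = 2*I*sqrt(3) (W = sqrt(-12) = 2*I*sqrt(3) ≈ 3.4641*I)
c(a) = 1/(-3 - sqrt(10)) (c(a) = 1/(-sqrt(10) - 3) = 1/(-3 - sqrt(10)))
W + c(8)*(-4 + 17) = 2*I*sqrt(3) + (3 - sqrt(10))*(-4 + 17) = 2*I*sqrt(3) + (3 - sqrt(10))*13 = 2*I*sqrt(3) + (39 - 13*sqrt(10)) = 39 - 13*sqrt(10) + 2*I*sqrt(3)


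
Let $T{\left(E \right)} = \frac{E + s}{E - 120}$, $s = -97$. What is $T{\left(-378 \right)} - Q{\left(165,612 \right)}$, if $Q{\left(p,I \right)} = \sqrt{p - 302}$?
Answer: $\frac{475}{498} - i \sqrt{137} \approx 0.95382 - 11.705 i$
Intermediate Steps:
$Q{\left(p,I \right)} = \sqrt{-302 + p}$
$T{\left(E \right)} = \frac{-97 + E}{-120 + E}$ ($T{\left(E \right)} = \frac{E - 97}{E - 120} = \frac{-97 + E}{-120 + E}$)
$T{\left(-378 \right)} - Q{\left(165,612 \right)} = \frac{-97 - 378}{-120 - 378} - \sqrt{-302 + 165} = \frac{1}{-498} \left(-475\right) - \sqrt{-137} = \left(- \frac{1}{498}\right) \left(-475\right) - i \sqrt{137} = \frac{475}{498} - i \sqrt{137}$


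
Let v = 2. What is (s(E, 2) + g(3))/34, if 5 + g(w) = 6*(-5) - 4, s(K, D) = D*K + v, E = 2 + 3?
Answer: -27/34 ≈ -0.79412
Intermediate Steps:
E = 5
s(K, D) = 2 + D*K (s(K, D) = D*K + 2 = 2 + D*K)
g(w) = -39 (g(w) = -5 + (6*(-5) - 4) = -5 + (-30 - 4) = -5 - 34 = -39)
(s(E, 2) + g(3))/34 = ((2 + 2*5) - 39)/34 = ((2 + 10) - 39)*(1/34) = (12 - 39)*(1/34) = -27*1/34 = -27/34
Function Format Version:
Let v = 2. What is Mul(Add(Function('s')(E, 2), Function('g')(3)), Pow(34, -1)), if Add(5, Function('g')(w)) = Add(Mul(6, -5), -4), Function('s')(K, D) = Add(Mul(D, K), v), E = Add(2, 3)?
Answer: Rational(-27, 34) ≈ -0.79412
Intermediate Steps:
E = 5
Function('s')(K, D) = Add(2, Mul(D, K)) (Function('s')(K, D) = Add(Mul(D, K), 2) = Add(2, Mul(D, K)))
Function('g')(w) = -39 (Function('g')(w) = Add(-5, Add(Mul(6, -5), -4)) = Add(-5, Add(-30, -4)) = Add(-5, -34) = -39)
Mul(Add(Function('s')(E, 2), Function('g')(3)), Pow(34, -1)) = Mul(Add(Add(2, Mul(2, 5)), -39), Pow(34, -1)) = Mul(Add(Add(2, 10), -39), Rational(1, 34)) = Mul(Add(12, -39), Rational(1, 34)) = Mul(-27, Rational(1, 34)) = Rational(-27, 34)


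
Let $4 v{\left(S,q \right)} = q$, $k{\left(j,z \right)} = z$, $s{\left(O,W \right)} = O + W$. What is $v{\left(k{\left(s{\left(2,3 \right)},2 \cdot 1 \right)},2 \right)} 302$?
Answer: $151$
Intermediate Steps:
$v{\left(S,q \right)} = \frac{q}{4}$
$v{\left(k{\left(s{\left(2,3 \right)},2 \cdot 1 \right)},2 \right)} 302 = \frac{1}{4} \cdot 2 \cdot 302 = \frac{1}{2} \cdot 302 = 151$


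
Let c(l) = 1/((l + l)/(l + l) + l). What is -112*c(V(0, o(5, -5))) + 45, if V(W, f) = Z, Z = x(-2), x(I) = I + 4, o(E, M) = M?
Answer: 23/3 ≈ 7.6667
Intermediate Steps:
x(I) = 4 + I
Z = 2 (Z = 4 - 2 = 2)
V(W, f) = 2
c(l) = 1/(1 + l) (c(l) = 1/((2*l)/((2*l)) + l) = 1/((2*l)*(1/(2*l)) + l) = 1/(1 + l))
-112*c(V(0, o(5, -5))) + 45 = -112/(1 + 2) + 45 = -112/3 + 45 = 23/3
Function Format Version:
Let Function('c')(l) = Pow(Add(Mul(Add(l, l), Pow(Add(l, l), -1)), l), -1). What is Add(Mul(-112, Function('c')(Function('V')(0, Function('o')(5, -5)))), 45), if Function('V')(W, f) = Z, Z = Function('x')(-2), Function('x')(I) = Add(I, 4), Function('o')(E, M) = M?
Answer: Rational(23, 3) ≈ 7.6667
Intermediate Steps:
Function('x')(I) = Add(4, I)
Z = 2 (Z = Add(4, -2) = 2)
Function('V')(W, f) = 2
Function('c')(l) = Pow(Add(1, l), -1) (Function('c')(l) = Pow(Add(Mul(Mul(2, l), Pow(Mul(2, l), -1)), l), -1) = Pow(Add(Mul(Mul(2, l), Mul(Rational(1, 2), Pow(l, -1))), l), -1) = Pow(Add(1, l), -1))
Add(Mul(-112, Function('c')(Function('V')(0, Function('o')(5, -5)))), 45) = Add(Mul(-112, Pow(Add(1, 2), -1)), 45) = Add(Mul(-112, Pow(3, -1)), 45) = Add(Mul(-112, Rational(1, 3)), 45) = Add(Rational(-112, 3), 45) = Rational(23, 3)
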